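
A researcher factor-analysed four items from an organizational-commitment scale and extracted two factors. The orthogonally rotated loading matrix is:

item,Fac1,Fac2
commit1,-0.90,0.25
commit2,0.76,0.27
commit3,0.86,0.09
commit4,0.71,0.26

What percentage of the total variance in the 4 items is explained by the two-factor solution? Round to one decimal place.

SS loadings by factor: 2.6313, 0.2111; total = 2.8424.
Total variance with 4 standardized items is 4, so the solution explains 2.8424/4 = 0.7106 = 71.06%.

71.1%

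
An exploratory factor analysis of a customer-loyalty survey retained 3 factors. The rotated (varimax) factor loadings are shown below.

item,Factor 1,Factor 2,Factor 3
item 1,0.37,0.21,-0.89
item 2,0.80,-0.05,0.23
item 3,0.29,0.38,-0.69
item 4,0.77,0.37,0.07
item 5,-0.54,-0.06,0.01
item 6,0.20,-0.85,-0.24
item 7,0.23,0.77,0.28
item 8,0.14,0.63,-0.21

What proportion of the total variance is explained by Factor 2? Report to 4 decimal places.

SS loadings for Factor 2 = 0.21² + (-0.05)² + 0.38² + 0.37² + (-0.06)² + (-0.85)² + 0.77² + 0.63² = 2.0438
Proportion of variance = 2.0438 / 8 = 0.2555.

0.2555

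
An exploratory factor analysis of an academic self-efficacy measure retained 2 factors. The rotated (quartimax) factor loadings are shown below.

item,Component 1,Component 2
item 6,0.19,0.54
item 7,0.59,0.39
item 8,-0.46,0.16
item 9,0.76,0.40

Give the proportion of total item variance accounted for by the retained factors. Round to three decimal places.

0.451

Communalities: 0.3277, 0.5002, 0.2372, 0.7376; Σh² = 1.8027.
Total variance with 4 standardized items is 4, so the solution explains 1.8027/4 = 0.4507.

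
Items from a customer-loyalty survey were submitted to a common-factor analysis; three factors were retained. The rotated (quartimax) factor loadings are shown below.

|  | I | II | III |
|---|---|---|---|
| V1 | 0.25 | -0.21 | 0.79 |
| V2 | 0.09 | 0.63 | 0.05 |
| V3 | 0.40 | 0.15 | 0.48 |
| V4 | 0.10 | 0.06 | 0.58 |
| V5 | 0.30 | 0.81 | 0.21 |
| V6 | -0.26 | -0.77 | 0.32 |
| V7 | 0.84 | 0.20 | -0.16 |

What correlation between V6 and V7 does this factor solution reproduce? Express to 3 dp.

-0.424

r̂ = Σ λ_i·λ_j across factors = (-0.26)(0.84) + (-0.77)(0.20) + (0.32)(-0.16)
  = -0.2184 -0.1540 -0.0512 = -0.4236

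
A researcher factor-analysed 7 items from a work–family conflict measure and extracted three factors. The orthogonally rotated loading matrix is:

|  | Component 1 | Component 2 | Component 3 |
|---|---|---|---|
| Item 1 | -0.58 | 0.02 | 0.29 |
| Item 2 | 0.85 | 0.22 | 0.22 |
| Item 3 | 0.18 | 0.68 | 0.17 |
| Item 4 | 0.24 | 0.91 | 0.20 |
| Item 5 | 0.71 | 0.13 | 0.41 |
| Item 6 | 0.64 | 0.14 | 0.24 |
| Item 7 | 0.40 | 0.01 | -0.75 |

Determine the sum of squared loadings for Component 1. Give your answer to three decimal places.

2.223

SS loadings for Component 1 = (-0.58)² + 0.85² + 0.18² + 0.24² + 0.71² + 0.64² + 0.40² = 0.3364 + 0.7225 + 0.0324 + 0.0576 + 0.5041 + 0.4096 + 0.1600 = 2.2226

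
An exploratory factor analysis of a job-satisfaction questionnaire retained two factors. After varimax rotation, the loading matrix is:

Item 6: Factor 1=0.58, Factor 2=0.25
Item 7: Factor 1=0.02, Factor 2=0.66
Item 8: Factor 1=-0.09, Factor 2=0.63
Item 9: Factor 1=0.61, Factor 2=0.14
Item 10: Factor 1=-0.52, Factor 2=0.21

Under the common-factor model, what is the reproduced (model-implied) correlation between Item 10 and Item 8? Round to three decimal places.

r̂ = Σ λ_i·λ_j across factors = (-0.52)(-0.09) + (0.21)(0.63)
  = +0.0468 +0.1323 = 0.1791

0.179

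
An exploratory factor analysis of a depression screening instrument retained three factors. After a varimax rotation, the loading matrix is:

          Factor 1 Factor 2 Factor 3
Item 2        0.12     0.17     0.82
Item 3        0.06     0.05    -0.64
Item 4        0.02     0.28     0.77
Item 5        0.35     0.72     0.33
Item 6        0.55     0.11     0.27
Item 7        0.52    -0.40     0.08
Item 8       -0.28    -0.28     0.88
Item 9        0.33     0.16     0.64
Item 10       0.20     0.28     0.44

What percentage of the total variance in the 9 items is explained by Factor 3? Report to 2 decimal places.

36.01%

SS loadings for Factor 3 = 0.82² + (-0.64)² + 0.77² + 0.33² + 0.27² + 0.08² + 0.88² + 0.64² + 0.44² = 3.2407
With 9 standardized items, total variance = 9. Proportion = 3.2407/9 = 0.3601 → 36.01%.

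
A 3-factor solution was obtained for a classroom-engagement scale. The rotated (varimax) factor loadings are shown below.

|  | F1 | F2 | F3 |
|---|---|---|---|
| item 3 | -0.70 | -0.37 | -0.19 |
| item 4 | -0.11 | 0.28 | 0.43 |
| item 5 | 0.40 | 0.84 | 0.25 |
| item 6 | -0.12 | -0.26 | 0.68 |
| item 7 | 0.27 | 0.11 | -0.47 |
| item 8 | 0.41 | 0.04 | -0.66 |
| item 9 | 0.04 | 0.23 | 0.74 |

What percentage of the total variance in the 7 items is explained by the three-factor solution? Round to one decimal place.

Communalities: 0.6630, 0.2754, 0.9281, 0.5444, 0.3059, 0.6053, 0.6021; Σh² = 3.9242.
Total variance with 7 standardized items is 7, so the solution explains 3.9242/7 = 0.5606 = 56.06%.

56.1%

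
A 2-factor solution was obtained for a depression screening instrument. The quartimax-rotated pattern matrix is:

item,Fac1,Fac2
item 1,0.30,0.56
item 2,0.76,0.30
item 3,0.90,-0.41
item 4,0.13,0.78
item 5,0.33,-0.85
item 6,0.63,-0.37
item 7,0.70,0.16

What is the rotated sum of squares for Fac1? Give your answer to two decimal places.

SS loadings for Fac1 = 0.30² + 0.76² + 0.90² + 0.13² + 0.33² + 0.63² + 0.70² = 0.0900 + 0.5776 + 0.8100 + 0.0169 + 0.1089 + 0.3969 + 0.4900 = 2.4903

2.49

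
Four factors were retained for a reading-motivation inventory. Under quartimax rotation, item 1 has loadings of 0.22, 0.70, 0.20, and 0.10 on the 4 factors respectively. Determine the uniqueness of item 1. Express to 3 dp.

h² = 0.22² + 0.70² + 0.20² + 0.10² = 0.0484 + 0.4900 + 0.0400 + 0.0100 = 0.5884
Uniqueness u² = 1 − h² = 1 − 0.5884 = 0.4116

0.412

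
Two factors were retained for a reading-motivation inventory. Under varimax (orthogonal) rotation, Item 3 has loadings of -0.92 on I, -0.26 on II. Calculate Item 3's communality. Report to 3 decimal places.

0.914

h² = (-0.92)² + (-0.26)² = 0.8464 + 0.0676 = 0.9140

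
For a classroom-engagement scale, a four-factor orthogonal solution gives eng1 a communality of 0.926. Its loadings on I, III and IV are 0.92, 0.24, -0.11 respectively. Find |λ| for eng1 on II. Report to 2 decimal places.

0.10

Under orthogonal rotation h² = Σλ², so λ_II² = h² − (0.9161) = 0.926 − 0.9161 = 0.0099.
|λ| = √0.0099 = 0.0995.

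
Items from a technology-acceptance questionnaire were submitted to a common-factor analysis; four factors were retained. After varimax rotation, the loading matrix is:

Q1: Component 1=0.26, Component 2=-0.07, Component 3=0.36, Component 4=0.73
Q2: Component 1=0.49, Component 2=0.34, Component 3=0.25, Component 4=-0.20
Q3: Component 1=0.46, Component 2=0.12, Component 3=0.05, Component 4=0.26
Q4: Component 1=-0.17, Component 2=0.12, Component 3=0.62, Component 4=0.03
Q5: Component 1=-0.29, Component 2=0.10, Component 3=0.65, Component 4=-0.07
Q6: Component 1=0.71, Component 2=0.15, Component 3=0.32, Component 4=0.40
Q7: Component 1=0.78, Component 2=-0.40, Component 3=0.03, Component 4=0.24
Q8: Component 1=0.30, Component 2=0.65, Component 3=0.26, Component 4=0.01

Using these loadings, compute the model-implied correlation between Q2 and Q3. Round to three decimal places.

r̂ = Σ λ_i·λ_j across factors = (0.49)(0.46) + (0.34)(0.12) + (0.25)(0.05) + (-0.20)(0.26)
  = +0.2254 +0.0408 +0.0125 -0.0520 = 0.2267

0.227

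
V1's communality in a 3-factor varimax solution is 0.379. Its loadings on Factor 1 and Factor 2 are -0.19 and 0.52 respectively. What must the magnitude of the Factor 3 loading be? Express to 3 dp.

0.269

Under orthogonal rotation h² = Σλ², so λ_Factor 3² = h² − (0.3065) = 0.379 − 0.3065 = 0.0725.
|λ| = √0.0725 = 0.2693.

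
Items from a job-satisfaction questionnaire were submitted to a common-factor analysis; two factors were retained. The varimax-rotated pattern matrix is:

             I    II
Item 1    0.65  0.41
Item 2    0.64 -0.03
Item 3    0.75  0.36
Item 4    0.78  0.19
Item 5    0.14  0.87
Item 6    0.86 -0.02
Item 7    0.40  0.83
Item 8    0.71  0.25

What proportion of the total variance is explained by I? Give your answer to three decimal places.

0.428

SS loadings for I = 0.65² + 0.64² + 0.75² + 0.78² + 0.14² + 0.86² + 0.40² + 0.71² = 3.4263
Proportion of variance = 3.4263 / 8 = 0.4283.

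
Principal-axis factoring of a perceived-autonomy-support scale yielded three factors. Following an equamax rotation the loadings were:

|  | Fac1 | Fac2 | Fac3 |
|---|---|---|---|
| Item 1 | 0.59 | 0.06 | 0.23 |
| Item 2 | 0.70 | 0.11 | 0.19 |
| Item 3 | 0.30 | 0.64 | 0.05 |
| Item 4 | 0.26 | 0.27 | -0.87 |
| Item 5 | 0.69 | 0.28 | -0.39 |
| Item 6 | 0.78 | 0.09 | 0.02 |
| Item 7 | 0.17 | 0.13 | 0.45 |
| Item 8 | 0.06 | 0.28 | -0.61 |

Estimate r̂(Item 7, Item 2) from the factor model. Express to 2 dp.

r̂ = Σ λ_i·λ_j across factors = (0.17)(0.70) + (0.13)(0.11) + (0.45)(0.19)
  = +0.1190 +0.0143 +0.0855 = 0.2188

0.22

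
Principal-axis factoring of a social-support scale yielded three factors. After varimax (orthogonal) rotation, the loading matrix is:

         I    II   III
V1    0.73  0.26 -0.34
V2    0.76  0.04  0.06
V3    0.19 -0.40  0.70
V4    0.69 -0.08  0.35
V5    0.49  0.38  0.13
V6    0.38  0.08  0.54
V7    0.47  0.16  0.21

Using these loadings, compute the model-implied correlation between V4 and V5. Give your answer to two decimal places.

r̂ = Σ λ_i·λ_j across factors = (0.69)(0.49) + (-0.08)(0.38) + (0.35)(0.13)
  = +0.3381 -0.0304 +0.0455 = 0.3532

0.35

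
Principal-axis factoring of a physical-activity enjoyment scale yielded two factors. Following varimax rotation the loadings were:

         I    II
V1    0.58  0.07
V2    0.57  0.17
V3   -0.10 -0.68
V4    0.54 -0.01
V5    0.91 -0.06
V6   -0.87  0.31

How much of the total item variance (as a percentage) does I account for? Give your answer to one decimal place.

42.5%

SS loadings for I = 0.58² + 0.57² + (-0.10)² + 0.54² + 0.91² + (-0.87)² = 2.5479
With 6 standardized items, total variance = 6. Proportion = 2.5479/6 = 0.4246 → 42.46%.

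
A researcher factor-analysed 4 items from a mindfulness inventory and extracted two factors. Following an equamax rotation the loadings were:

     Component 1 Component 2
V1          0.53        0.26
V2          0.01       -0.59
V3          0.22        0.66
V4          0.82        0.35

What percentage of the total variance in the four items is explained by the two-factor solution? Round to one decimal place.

SS loadings by factor: 1.0018, 0.9738; total = 1.9756.
Total variance with 4 standardized items is 4, so the solution explains 1.9756/4 = 0.4939 = 49.39%.

49.4%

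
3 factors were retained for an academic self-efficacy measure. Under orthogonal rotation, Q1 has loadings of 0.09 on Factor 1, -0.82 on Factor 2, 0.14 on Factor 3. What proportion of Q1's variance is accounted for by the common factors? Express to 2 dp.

0.70

h² = 0.09² + (-0.82)² + 0.14² = 0.0081 + 0.6724 + 0.0196 = 0.7001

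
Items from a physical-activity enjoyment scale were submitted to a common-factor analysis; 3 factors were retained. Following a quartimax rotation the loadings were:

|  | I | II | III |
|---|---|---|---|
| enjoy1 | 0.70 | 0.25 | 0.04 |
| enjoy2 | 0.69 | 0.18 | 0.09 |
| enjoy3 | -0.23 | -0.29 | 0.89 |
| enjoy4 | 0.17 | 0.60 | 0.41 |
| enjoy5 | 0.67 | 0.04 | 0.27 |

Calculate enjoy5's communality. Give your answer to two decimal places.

h² = 0.67² + 0.04² + 0.27² = 0.4489 + 0.0016 + 0.0729 = 0.5234

0.52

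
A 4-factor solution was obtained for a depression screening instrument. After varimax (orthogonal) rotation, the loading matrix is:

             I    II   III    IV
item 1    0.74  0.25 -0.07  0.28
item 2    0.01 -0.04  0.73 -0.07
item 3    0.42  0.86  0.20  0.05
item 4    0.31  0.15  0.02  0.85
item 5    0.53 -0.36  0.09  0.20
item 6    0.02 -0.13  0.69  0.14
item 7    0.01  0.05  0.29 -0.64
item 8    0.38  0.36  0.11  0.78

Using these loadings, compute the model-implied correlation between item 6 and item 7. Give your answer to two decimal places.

0.10

r̂ = Σ λ_i·λ_j across factors = (0.02)(0.01) + (-0.13)(0.05) + (0.69)(0.29) + (0.14)(-0.64)
  = +0.0002 -0.0065 +0.2001 -0.0896 = 0.1042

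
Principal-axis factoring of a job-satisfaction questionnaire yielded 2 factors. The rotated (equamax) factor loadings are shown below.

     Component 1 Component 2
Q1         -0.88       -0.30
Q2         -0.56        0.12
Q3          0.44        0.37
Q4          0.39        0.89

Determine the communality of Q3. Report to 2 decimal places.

0.33

h² = 0.44² + 0.37² = 0.1936 + 0.1369 = 0.3305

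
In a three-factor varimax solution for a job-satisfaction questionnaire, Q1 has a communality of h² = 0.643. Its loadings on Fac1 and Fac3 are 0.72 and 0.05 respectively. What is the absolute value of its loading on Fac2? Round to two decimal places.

Under orthogonal rotation h² = Σλ², so λ_Fac2² = h² − (0.5209) = 0.643 − 0.5209 = 0.1221.
|λ| = √0.1221 = 0.3494.

0.35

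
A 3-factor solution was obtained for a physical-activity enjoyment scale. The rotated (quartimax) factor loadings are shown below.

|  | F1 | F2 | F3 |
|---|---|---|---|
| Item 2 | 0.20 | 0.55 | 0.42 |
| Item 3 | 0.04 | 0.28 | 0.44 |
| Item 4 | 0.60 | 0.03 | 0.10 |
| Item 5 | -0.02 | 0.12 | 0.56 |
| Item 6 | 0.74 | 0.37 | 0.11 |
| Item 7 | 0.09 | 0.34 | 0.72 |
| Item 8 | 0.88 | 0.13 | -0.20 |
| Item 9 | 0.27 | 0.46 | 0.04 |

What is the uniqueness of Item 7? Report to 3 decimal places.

h² = 0.09² + 0.34² + 0.72² = 0.0081 + 0.1156 + 0.5184 = 0.6421
Uniqueness u² = 1 − h² = 1 − 0.6421 = 0.3579

0.358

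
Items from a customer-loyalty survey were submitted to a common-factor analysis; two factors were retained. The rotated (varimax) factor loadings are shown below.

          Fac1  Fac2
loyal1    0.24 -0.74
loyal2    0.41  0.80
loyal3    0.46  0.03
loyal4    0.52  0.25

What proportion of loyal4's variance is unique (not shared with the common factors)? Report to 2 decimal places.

0.67

h² = 0.52² + 0.25² = 0.2704 + 0.0625 = 0.3329
Uniqueness u² = 1 − h² = 1 − 0.3329 = 0.6671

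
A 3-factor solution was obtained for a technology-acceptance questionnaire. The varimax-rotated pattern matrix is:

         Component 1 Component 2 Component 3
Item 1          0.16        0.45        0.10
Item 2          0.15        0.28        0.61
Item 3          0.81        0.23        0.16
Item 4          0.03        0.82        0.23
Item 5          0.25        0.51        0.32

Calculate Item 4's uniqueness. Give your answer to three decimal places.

h² = 0.03² + 0.82² + 0.23² = 0.0009 + 0.6724 + 0.0529 = 0.7262
Uniqueness u² = 1 − h² = 1 − 0.7262 = 0.2738

0.274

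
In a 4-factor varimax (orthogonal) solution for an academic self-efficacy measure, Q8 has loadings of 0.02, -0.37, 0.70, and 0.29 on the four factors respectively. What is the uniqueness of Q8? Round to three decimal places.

0.289

h² = 0.02² + (-0.37)² + 0.70² + 0.29² = 0.0004 + 0.1369 + 0.4900 + 0.0841 = 0.7114
Uniqueness u² = 1 − h² = 1 − 0.7114 = 0.2886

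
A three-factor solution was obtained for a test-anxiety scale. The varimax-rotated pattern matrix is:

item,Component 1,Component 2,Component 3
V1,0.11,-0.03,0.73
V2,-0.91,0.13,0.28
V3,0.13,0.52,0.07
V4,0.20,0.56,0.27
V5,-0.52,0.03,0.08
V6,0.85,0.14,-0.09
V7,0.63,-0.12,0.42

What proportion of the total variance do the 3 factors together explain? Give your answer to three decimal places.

0.543

Communalities: 0.5459, 0.9234, 0.2922, 0.4265, 0.2777, 0.7502, 0.5877; Σh² = 3.8036.
Total variance with 7 standardized items is 7, so the solution explains 3.8036/7 = 0.5434.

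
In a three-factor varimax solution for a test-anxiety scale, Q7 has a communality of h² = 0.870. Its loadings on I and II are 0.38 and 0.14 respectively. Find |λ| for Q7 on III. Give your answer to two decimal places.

Under orthogonal rotation h² = Σλ², so λ_III² = h² − (0.1640) = 0.870 − 0.1640 = 0.7060.
|λ| = √0.7060 = 0.8402.

0.84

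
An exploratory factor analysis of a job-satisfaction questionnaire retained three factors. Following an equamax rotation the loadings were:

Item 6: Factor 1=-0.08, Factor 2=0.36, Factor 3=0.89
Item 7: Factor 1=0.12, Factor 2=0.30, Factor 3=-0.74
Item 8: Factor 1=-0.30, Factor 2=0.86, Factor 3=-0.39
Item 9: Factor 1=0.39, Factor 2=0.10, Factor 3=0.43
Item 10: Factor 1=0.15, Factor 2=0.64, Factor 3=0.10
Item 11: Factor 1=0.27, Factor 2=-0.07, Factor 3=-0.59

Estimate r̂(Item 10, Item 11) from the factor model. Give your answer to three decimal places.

r̂ = Σ λ_i·λ_j across factors = (0.15)(0.27) + (0.64)(-0.07) + (0.10)(-0.59)
  = +0.0405 -0.0448 -0.0590 = -0.0633

-0.063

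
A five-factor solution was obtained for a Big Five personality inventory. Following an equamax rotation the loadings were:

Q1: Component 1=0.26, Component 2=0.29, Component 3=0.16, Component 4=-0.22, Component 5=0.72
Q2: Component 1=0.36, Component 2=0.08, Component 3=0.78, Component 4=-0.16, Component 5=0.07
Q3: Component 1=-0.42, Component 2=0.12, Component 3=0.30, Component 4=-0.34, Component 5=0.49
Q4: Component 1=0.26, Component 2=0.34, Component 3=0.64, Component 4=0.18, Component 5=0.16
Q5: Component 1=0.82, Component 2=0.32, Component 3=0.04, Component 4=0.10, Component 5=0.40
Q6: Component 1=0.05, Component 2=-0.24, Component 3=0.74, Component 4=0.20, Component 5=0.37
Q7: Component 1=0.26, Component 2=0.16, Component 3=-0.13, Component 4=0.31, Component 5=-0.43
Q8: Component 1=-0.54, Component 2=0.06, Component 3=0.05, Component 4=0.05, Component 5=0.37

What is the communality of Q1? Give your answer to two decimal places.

h² = 0.26² + 0.29² + 0.16² + (-0.22)² + 0.72² = 0.0676 + 0.0841 + 0.0256 + 0.0484 + 0.5184 = 0.7441

0.74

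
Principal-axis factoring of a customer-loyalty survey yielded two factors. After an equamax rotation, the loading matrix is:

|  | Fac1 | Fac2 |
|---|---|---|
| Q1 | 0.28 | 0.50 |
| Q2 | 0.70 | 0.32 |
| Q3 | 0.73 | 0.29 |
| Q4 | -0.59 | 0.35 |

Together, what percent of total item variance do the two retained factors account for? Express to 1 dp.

SS loadings by factor: 1.4494, 0.5590; total = 2.0084.
Total variance with 4 standardized items is 4, so the solution explains 2.0084/4 = 0.5021 = 50.21%.

50.2%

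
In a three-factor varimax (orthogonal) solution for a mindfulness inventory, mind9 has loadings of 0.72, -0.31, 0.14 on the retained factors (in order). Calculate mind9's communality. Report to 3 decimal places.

0.634

h² = 0.72² + (-0.31)² + 0.14² = 0.5184 + 0.0961 + 0.0196 = 0.6341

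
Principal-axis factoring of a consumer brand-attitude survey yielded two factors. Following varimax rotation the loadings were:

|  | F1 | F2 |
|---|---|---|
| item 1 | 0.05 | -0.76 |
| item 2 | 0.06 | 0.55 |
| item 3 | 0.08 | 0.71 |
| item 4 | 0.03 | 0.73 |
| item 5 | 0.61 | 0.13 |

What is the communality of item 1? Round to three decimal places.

0.580

h² = 0.05² + (-0.76)² = 0.0025 + 0.5776 = 0.5801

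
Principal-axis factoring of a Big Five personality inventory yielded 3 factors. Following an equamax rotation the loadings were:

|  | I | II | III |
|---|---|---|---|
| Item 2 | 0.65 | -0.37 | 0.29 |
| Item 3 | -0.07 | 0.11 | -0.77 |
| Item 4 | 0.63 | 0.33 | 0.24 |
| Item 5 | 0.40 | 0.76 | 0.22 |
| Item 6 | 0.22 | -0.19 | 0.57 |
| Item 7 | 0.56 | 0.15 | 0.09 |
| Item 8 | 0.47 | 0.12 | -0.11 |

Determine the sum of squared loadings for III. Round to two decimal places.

1.13

SS loadings for III = 0.29² + (-0.77)² + 0.24² + 0.22² + 0.57² + 0.09² + (-0.11)² = 0.0841 + 0.5929 + 0.0576 + 0.0484 + 0.3249 + 0.0081 + 0.0121 = 1.1281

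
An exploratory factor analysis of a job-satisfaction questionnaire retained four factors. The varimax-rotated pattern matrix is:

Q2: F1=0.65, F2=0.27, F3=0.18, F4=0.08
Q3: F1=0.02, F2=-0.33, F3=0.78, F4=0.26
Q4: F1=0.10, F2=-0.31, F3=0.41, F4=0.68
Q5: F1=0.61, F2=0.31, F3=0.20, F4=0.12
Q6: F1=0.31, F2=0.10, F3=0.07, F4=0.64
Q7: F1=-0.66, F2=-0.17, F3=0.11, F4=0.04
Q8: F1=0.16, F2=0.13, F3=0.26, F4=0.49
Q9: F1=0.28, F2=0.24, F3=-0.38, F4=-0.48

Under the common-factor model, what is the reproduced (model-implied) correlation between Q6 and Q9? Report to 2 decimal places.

r̂ = Σ λ_i·λ_j across factors = (0.31)(0.28) + (0.10)(0.24) + (0.07)(-0.38) + (0.64)(-0.48)
  = +0.0868 +0.0240 -0.0266 -0.3072 = -0.2230

-0.22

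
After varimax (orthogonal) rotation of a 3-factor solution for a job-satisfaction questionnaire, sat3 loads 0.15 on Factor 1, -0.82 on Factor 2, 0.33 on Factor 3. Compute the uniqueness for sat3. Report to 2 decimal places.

h² = 0.15² + (-0.82)² + 0.33² = 0.0225 + 0.6724 + 0.1089 = 0.8038
Uniqueness u² = 1 − h² = 1 − 0.8038 = 0.1962

0.20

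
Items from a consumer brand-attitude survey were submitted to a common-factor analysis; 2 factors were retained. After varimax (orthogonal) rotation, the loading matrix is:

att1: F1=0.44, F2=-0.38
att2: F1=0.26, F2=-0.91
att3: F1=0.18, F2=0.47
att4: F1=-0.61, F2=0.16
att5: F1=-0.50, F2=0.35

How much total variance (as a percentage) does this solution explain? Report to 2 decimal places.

SS loadings by factor: 0.9157, 1.3415; total = 2.2572.
Total variance with 5 standardized items is 5, so the solution explains 2.2572/5 = 0.4514 = 45.14%.

45.14%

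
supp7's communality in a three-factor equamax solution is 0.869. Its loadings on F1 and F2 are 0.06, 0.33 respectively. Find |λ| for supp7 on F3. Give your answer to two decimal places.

0.87

Under orthogonal rotation h² = Σλ², so λ_F3² = h² − (0.1125) = 0.869 − 0.1125 = 0.7565.
|λ| = √0.7565 = 0.8698.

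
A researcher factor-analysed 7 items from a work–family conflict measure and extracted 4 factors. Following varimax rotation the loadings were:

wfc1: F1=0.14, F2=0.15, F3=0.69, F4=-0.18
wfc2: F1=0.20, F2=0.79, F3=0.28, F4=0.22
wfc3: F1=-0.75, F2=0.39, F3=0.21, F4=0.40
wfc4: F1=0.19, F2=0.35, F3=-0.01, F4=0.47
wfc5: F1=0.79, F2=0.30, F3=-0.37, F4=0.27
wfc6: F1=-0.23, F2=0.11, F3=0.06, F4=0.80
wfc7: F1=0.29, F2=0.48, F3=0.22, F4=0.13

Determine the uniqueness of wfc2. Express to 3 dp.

h² = 0.20² + 0.79² + 0.28² + 0.22² = 0.0400 + 0.6241 + 0.0784 + 0.0484 = 0.7909
Uniqueness u² = 1 − h² = 1 − 0.7909 = 0.2091

0.209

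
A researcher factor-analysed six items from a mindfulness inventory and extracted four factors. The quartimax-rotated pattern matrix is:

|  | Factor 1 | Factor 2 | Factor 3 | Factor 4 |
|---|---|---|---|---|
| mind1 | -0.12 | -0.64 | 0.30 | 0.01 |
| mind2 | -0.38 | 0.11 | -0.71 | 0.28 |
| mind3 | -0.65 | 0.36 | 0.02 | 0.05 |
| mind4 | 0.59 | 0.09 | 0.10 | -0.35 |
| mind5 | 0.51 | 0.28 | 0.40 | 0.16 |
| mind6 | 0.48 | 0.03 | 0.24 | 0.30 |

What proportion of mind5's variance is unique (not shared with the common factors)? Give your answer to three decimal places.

h² = 0.51² + 0.28² + 0.40² + 0.16² = 0.2601 + 0.0784 + 0.1600 + 0.0256 = 0.5241
Uniqueness u² = 1 − h² = 1 − 0.5241 = 0.4759

0.476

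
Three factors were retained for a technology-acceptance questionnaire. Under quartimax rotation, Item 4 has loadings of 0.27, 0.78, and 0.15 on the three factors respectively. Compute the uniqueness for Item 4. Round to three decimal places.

h² = 0.27² + 0.78² + 0.15² = 0.0729 + 0.6084 + 0.0225 = 0.7038
Uniqueness u² = 1 − h² = 1 − 0.7038 = 0.2962

0.296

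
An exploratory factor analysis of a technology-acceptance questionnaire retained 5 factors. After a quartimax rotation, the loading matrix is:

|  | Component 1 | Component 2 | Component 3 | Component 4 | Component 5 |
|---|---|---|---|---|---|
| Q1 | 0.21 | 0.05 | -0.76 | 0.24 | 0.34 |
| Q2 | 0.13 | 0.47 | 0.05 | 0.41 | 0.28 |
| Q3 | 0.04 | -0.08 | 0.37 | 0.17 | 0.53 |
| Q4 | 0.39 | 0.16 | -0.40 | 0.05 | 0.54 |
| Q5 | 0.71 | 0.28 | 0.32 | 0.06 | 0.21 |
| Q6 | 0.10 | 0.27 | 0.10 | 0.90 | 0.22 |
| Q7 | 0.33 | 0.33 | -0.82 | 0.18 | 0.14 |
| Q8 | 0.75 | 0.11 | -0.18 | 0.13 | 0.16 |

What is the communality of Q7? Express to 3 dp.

h² = 0.33² + 0.33² + (-0.82)² + 0.18² + 0.14² = 0.1089 + 0.1089 + 0.6724 + 0.0324 + 0.0196 = 0.9422

0.942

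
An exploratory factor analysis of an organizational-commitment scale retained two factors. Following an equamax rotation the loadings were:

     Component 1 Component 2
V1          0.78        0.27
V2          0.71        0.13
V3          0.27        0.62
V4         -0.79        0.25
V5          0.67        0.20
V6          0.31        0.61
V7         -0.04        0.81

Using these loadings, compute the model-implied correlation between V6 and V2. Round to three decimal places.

0.299

r̂ = Σ λ_i·λ_j across factors = (0.31)(0.71) + (0.61)(0.13)
  = +0.2201 +0.0793 = 0.2994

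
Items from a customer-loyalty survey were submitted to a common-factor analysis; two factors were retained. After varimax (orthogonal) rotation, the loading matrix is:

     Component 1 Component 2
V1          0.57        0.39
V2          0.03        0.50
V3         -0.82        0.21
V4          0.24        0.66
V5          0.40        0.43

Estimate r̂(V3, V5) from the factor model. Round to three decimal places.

-0.238

r̂ = Σ λ_i·λ_j across factors = (-0.82)(0.40) + (0.21)(0.43)
  = -0.3280 +0.0903 = -0.2377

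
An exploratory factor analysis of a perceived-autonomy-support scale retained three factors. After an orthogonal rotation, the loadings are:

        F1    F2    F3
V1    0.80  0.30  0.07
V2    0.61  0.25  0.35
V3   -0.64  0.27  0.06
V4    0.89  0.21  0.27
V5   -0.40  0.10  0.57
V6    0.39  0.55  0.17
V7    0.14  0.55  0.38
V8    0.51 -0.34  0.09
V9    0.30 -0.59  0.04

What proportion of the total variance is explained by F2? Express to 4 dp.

SS loadings for F2 = 0.30² + 0.25² + 0.27² + 0.21² + 0.10² + 0.55² + 0.55² + (-0.34)² + (-0.59)² = 1.3482
Proportion of variance = 1.3482 / 9 = 0.1498.

0.1498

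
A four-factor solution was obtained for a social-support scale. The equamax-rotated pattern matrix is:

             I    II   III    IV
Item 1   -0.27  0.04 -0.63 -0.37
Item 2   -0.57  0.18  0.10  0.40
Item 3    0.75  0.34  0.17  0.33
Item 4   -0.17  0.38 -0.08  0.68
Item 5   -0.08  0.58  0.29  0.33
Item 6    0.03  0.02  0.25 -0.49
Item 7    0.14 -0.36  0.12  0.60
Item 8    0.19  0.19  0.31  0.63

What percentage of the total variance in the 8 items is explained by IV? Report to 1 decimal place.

24.7%

SS loadings for IV = (-0.37)² + 0.40² + 0.33² + 0.68² + 0.33² + (-0.49)² + 0.60² + 0.63² = 1.9741
With 8 standardized items, total variance = 8. Proportion = 1.9741/8 = 0.2468 → 24.68%.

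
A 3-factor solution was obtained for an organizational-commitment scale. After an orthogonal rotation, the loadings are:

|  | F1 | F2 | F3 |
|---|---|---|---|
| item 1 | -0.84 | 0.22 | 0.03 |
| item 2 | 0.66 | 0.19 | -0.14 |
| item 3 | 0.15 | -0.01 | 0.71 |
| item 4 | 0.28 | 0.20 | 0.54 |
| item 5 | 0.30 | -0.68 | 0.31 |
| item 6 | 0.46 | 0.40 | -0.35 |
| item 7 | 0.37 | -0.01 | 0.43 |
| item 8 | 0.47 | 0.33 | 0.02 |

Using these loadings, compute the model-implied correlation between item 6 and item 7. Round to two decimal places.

r̂ = Σ λ_i·λ_j across factors = (0.46)(0.37) + (0.40)(-0.01) + (-0.35)(0.43)
  = +0.1702 -0.0040 -0.1505 = 0.0157

0.02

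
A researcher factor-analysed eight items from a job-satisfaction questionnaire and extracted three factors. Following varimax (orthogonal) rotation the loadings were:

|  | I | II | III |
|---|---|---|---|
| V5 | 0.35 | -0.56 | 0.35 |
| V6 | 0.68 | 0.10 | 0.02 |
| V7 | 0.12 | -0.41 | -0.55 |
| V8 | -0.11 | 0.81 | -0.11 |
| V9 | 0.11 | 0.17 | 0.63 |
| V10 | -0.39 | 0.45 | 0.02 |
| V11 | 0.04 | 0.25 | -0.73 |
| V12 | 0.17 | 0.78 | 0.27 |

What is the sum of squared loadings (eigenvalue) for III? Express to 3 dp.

1.441

SS loadings for III = 0.35² + 0.02² + (-0.55)² + (-0.11)² + 0.63² + 0.02² + (-0.73)² + 0.27² = 0.1225 + 0.0004 + 0.3025 + 0.0121 + 0.3969 + 0.0004 + 0.5329 + 0.0729 = 1.4406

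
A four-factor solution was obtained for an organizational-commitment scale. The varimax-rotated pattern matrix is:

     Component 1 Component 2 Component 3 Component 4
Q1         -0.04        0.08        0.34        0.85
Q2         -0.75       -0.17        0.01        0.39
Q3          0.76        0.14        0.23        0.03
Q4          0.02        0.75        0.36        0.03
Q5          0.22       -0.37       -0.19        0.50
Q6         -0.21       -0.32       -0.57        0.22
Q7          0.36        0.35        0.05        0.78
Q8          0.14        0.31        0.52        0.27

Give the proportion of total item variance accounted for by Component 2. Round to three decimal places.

0.134

SS loadings for Component 2 = 0.08² + (-0.17)² + 0.14² + 0.75² + (-0.37)² + (-0.32)² + 0.35² + 0.31² = 1.0753
Proportion of variance = 1.0753 / 8 = 0.1344.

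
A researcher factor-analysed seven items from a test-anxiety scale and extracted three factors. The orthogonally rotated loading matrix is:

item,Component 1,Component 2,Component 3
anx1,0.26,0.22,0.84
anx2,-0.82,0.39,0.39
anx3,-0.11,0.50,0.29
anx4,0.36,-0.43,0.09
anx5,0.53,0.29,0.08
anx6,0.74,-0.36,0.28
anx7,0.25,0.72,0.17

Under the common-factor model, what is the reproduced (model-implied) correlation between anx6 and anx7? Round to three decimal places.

-0.027

r̂ = Σ λ_i·λ_j across factors = (0.74)(0.25) + (-0.36)(0.72) + (0.28)(0.17)
  = +0.1850 -0.2592 +0.0476 = -0.0266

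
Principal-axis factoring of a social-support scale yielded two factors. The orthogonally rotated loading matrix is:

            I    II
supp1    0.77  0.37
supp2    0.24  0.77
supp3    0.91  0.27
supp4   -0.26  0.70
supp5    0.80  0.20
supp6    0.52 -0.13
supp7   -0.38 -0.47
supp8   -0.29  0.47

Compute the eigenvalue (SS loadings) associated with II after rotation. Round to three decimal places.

1.791

SS loadings for II = 0.37² + 0.77² + 0.27² + 0.70² + 0.20² + (-0.13)² + (-0.47)² + 0.47² = 0.1369 + 0.5929 + 0.0729 + 0.4900 + 0.0400 + 0.0169 + 0.2209 + 0.2209 = 1.7914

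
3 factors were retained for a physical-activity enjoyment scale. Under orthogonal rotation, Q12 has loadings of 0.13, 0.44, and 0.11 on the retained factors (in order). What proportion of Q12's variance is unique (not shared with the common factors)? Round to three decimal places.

0.777

h² = 0.13² + 0.44² + 0.11² = 0.0169 + 0.1936 + 0.0121 = 0.2226
Uniqueness u² = 1 − h² = 1 − 0.2226 = 0.7774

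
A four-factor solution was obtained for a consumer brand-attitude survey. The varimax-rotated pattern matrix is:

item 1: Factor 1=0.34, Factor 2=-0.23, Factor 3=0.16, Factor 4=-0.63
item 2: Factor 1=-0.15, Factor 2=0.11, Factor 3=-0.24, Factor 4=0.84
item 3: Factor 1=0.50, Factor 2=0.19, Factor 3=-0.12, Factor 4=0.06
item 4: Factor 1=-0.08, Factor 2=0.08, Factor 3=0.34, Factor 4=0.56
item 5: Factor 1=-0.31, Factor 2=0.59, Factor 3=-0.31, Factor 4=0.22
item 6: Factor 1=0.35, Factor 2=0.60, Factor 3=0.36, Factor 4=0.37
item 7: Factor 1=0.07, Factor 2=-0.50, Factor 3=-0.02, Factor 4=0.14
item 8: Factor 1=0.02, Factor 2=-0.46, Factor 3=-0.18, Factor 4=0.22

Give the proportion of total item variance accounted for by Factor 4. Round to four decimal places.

SS loadings for Factor 4 = (-0.63)² + 0.84² + 0.06² + 0.56² + 0.22² + 0.37² + 0.14² + 0.22² = 1.6730
Proportion of variance = 1.6730 / 8 = 0.2091.

0.2091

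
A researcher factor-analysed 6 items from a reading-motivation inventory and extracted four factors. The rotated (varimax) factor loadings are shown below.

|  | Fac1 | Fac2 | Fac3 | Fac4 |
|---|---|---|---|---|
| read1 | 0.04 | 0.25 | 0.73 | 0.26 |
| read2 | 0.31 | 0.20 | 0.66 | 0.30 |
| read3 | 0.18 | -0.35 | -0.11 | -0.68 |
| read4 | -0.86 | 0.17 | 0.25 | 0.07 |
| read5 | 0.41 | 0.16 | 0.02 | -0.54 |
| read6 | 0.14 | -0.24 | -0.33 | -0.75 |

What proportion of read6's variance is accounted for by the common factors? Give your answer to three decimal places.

0.749

h² = 0.14² + (-0.24)² + (-0.33)² + (-0.75)² = 0.0196 + 0.0576 + 0.1089 + 0.5625 = 0.7486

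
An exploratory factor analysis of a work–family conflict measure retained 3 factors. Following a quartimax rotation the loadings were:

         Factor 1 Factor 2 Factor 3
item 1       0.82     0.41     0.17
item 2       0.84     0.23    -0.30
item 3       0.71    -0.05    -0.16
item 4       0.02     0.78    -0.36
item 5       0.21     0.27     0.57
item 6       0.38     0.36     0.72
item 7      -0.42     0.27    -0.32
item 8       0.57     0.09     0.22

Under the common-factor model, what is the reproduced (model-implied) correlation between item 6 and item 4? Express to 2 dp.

r̂ = Σ λ_i·λ_j across factors = (0.38)(0.02) + (0.36)(0.78) + (0.72)(-0.36)
  = +0.0076 +0.2808 -0.2592 = 0.0292

0.03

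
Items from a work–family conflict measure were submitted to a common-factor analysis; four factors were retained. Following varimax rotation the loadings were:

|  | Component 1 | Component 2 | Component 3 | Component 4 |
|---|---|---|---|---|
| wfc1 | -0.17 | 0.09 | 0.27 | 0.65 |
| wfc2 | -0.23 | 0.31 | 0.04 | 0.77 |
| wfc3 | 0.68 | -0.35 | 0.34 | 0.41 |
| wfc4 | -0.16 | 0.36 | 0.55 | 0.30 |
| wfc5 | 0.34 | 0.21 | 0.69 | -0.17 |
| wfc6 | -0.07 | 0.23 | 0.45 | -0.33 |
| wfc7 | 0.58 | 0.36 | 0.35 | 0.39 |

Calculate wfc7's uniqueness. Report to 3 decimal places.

0.259

h² = 0.58² + 0.36² + 0.35² + 0.39² = 0.3364 + 0.1296 + 0.1225 + 0.1521 = 0.7406
Uniqueness u² = 1 − h² = 1 − 0.7406 = 0.2594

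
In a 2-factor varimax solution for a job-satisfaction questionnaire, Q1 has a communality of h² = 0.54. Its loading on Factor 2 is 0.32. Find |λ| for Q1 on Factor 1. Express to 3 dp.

Under orthogonal rotation h² = Σλ², so λ_Factor 1² = h² − (0.1024) = 0.54 − 0.1024 = 0.4376.
|λ| = √0.4376 = 0.6615.

0.662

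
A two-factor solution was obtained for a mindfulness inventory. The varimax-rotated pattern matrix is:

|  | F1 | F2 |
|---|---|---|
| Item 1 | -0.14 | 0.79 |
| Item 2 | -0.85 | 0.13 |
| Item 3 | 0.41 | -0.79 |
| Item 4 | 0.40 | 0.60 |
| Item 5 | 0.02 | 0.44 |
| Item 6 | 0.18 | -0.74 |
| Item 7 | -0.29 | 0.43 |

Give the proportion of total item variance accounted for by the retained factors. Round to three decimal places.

Communalities: 0.6437, 0.7394, 0.7922, 0.5200, 0.1940, 0.5800, 0.2690; Σh² = 3.7383.
Total variance with 7 standardized items is 7, so the solution explains 3.7383/7 = 0.5340.

0.534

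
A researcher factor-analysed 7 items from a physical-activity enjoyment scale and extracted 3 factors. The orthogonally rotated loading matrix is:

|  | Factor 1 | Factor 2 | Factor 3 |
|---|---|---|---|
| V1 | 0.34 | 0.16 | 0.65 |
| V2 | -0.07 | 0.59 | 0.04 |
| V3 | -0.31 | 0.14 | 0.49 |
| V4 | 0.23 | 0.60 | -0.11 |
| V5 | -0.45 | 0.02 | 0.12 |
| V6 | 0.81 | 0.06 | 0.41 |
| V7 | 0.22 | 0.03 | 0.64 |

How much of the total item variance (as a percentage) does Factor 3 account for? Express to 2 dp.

SS loadings for Factor 3 = 0.65² + 0.04² + 0.49² + (-0.11)² + 0.12² + 0.41² + 0.64² = 1.2684
With 7 standardized items, total variance = 7. Proportion = 1.2684/7 = 0.1812 → 18.12%.

18.12%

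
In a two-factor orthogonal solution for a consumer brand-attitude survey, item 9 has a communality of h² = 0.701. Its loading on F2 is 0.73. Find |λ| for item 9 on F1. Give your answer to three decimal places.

0.410

Under orthogonal rotation h² = Σλ², so λ_F1² = h² − (0.5329) = 0.701 − 0.5329 = 0.1681.
|λ| = √0.1681 = 0.4100.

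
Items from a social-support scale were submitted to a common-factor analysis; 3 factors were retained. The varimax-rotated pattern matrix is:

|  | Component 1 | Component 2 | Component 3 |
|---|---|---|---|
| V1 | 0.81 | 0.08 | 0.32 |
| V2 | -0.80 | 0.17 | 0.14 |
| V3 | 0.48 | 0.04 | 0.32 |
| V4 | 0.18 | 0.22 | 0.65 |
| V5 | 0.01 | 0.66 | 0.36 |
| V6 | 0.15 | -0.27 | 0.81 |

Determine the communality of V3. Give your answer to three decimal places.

0.334

h² = 0.48² + 0.04² + 0.32² = 0.2304 + 0.0016 + 0.1024 = 0.3344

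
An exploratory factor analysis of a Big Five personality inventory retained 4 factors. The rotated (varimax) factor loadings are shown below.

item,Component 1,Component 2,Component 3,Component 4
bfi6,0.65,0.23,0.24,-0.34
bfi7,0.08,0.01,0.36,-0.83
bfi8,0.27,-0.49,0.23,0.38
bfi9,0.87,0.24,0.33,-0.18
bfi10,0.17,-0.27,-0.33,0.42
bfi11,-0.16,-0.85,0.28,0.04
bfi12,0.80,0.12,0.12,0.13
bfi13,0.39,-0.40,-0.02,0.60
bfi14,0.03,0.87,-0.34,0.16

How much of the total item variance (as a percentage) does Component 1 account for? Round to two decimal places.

SS loadings for Component 1 = 0.65² + 0.08² + 0.27² + 0.87² + 0.17² + (-0.16)² + 0.80² + 0.39² + 0.03² = 2.1062
With 9 standardized items, total variance = 9. Proportion = 2.1062/9 = 0.2340 → 23.40%.

23.40%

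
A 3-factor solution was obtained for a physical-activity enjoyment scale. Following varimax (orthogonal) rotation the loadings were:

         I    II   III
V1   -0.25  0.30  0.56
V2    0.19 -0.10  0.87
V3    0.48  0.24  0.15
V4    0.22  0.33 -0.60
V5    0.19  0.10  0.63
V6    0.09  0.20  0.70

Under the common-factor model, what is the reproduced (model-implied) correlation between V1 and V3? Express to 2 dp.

0.04

r̂ = Σ λ_i·λ_j across factors = (-0.25)(0.48) + (0.30)(0.24) + (0.56)(0.15)
  = -0.1200 +0.0720 +0.0840 = 0.0360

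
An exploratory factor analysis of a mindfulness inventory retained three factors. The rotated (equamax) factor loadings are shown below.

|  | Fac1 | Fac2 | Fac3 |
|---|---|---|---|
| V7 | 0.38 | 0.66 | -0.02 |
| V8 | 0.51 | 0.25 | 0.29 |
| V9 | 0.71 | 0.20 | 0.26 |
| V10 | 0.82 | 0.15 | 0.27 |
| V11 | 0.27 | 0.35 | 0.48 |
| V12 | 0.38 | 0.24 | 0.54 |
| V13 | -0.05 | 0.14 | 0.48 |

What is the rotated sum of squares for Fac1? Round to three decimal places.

1.801

SS loadings for Fac1 = 0.38² + 0.51² + 0.71² + 0.82² + 0.27² + 0.38² + (-0.05)² = 0.1444 + 0.2601 + 0.5041 + 0.6724 + 0.0729 + 0.1444 + 0.0025 = 1.8008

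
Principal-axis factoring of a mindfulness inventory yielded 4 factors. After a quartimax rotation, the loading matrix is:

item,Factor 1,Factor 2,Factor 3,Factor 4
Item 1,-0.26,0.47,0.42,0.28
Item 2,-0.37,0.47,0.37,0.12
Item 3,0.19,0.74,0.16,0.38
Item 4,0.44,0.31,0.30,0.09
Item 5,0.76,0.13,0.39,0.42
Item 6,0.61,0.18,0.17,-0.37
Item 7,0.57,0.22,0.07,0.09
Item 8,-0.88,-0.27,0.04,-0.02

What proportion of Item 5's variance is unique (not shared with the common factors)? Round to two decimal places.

0.08

h² = 0.76² + 0.13² + 0.39² + 0.42² = 0.5776 + 0.0169 + 0.1521 + 0.1764 = 0.9230
Uniqueness u² = 1 − h² = 1 − 0.9230 = 0.0770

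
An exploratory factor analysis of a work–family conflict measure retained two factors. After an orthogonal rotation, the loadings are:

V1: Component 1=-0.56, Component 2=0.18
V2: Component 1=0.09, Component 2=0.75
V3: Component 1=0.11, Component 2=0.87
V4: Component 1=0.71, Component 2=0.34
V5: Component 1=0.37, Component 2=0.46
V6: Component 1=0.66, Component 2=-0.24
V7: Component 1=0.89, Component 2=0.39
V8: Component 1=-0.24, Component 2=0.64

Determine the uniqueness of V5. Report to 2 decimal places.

h² = 0.37² + 0.46² = 0.1369 + 0.2116 = 0.3485
Uniqueness u² = 1 − h² = 1 − 0.3485 = 0.6515

0.65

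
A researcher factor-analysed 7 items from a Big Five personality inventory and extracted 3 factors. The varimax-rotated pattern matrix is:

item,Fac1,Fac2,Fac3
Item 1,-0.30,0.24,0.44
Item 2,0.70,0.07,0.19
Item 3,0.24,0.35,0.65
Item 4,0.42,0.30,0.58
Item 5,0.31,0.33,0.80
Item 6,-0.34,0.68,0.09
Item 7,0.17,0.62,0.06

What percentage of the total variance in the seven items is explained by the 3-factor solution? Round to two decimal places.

Communalities: 0.3412, 0.5310, 0.6026, 0.6028, 0.8450, 0.5861, 0.4169; Σh² = 3.9256.
Total variance with 7 standardized items is 7, so the solution explains 3.9256/7 = 0.5608 = 56.08%.

56.08%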